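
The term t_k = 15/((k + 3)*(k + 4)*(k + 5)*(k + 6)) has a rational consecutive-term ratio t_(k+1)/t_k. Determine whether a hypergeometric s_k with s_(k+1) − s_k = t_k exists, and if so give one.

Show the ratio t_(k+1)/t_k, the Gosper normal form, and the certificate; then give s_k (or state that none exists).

r(k) = (k + 3)/(k + 7) after simplifying.
Gosper form: A/B · C(k+1)/C(k) with A=k + 3, B=k + 7, C=1.
Solve (k + 3)·f(k+1) − (k + 6)·f(k) = 1.
Bound: deg f ≤ 3.
A polynomial solution: f(k) = k*(k**2 + 12*k + 47)/180.
Get s_k = R·t_k = k*(k**2 + 12*k + 47)/(12*(k + 3)*(k + 4)*(k + 5)) with R(k) = B(k−1)f(k)/C(k) = k*(k + 6)*(k**2 + 12*k + 47)/180.
s_(k+1) − s_k = 15/(k**4 + 18*k**3 + 119*k**2 + 342*k + 360) = t_k.

s_k = k*(k**2 + 12*k + 47)/(12*(k + 3)*(k + 4)*(k + 5))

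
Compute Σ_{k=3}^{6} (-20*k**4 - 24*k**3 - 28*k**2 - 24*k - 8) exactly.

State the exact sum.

r(k) = (5*k**4 + 26*k**3 + 55*k**2 + 58*k + 26)/(5*k**4 + 6*k**3 + 7*k**2 + 6*k + 2) after simplifying.
A = 1, B = 1, C = k**4 + 6*k**3/5 + 7*k**2/5 + 6*k/5 + 2/5.
Need (1)·f(k+1) − (1)·f(k) = k**4 + 6*k**3/5 + 7*k**2/5 + 6*k/5 + 2/5.
d = 5 from the (0,0,4) case.
Match coefficients ⇒ f(k) = k**2*(k**3 - k**2 + k + 1)/5.
Then R = B(k−1)f/C = k**2*(k**3 - k**2 + k + 1)/((k**2 + 1)*(5*k**2 + 6*k + 2)), so s_k = R(k)·t_k = 4*k**2*(-k**3 + k**2 - k - 1).
s_(k+1) − s_k = -20*k**4 - 24*k**3 - 28*k**2 - 24*k - 8 = t_k.
Evaluate s at k=7 and k=3: -59192 and -792; difference -58400.

Σ = -58400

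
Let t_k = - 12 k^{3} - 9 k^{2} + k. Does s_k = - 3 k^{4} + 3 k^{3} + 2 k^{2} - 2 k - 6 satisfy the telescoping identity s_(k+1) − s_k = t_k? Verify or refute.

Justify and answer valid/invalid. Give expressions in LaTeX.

s_(k+1) = -3*k**4 - 9*k**3 - 7*k**2 - k - 6
s_(k+1) − s_k = k*(-12*k**2 - 9*k + 1)
(s_(k+1) − s_k) − t_k = 0

valid; difference matches t_k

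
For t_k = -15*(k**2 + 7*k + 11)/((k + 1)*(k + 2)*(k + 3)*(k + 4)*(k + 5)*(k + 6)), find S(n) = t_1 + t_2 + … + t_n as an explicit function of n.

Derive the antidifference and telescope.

S(n) = 5*n*(-n**2 - 12*n - 44)/(48*(n**3 + 12*n**2 + 44*n + 48))

t_(k+1)/t_k = (k + 1)*(7*k + (k + 1)**2 + 18)/((k + 7)*(k**2 + 7*k + 11)).
Gosper form: A/B · C(k+1)/C(k) with A=k + 1, B=k + 7, C=k**2 + 7*k + 11.
Solve (k + 1)·f(k+1) − (k + 6)·f(k) = k**2 + 7*k + 11.
Bound: deg f ≤ 5.
Match coefficients ⇒ f(k) = k*(k + 2)*(k + 4)*(k**2 + 9*k + 23)/45.
R(k) = B(k−1)·f(k)/C(k) = k*(k + 2)*(k + 4)*(k + 6)*(k**2 + 9*k + 23)/(45*(k**2 + 7*k + 11)); s_k = R·t_k = k*(-k**2 - 9*k - 23)/(3*(k**3 + 9*k**2 + 23*k + 15)).
s_(k+1) − s_k = 15*(-k**2 - 7*k - 11)/(k**6 + 21*k**5 + 175*k**4 + 735*k**3 + 1624*k**2 + 1764*k + 720) = t_k.
s_(n+1) = (-n**3 - 12*n**2 - 44*n - 33)/(3*(n**3 + 12*n**2 + 44*n + 48)) and s_(1) = -11/48, so S(n) = 5*n*(-n**2 - 12*n - 44)/(48*(n**3 + 12*n**2 + 44*n + 48)).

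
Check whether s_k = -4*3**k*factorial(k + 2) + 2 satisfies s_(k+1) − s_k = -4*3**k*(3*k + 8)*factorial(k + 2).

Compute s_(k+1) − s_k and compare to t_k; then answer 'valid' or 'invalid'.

valid; difference matches t_k

s_(k+1) = -4*3**(k + 1)*factorial(k + 3) + 2
s_(k+1) − s_k = -4*3**k*(3*k + 8)*factorial(k + 2)
(s_(k+1) − s_k) − t_k = 0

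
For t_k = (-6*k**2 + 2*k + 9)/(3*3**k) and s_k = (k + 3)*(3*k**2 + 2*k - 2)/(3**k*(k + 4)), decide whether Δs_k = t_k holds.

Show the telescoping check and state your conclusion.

Invalid: residual (6*k**3 + 31*k**2 - 11*k - 42)/(3*3**k*(k**2 + 9*k + 20)) ≠ 0.

s_(k+1) = (k + 4)*(2*k + 3*(k + 1)**2)/(3*3**k*(k + 5))
s_(k+1) − s_k = 2*(-3*k**4 - 23*k**3 - 31*k**2 + 55*k + 69)/(3*3**k*(k**2 + 9*k + 20))
(s_(k+1) − s_k) − t_k = (6*k**3 + 31*k**2 - 11*k - 42)/(3*3**k*(k**2 + 9*k + 20))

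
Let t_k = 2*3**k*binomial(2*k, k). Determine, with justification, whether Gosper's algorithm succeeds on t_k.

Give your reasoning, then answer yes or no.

No — t_k has no hypergeometric antidifference.

The ratio is 6*(2*k + 1)/(k + 1).
So A=12*k + 6 and B=k + 1, with C=1.
Key eq: (12*k + 6)·f(k+1) = (k)·f(k) + (1).
From deg A=1, deg B=1, deg C=0: d=-1.
d = -1 < 0 ⇒ no nonzero polynomial f; not summable.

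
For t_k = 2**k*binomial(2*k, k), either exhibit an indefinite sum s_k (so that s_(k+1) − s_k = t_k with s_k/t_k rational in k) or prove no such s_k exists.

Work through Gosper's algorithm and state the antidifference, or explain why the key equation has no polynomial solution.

t_(k+1)/t_k = 4*(2*k + 1)/(k + 1).
Take A(k)=8*k + 4, B(k)=k + 1, C(k)=1.
Need (8*k + 4)·f(k+1) − (k)·f(k) = 1.
d = -1 from the (1,1,0) case.
Bound -1 < 0, so the key equation has no polynomial solution.

none (Gosper's algorithm certifies no s_k)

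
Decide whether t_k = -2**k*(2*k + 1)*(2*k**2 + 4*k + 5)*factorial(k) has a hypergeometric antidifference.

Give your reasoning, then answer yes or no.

Yes. s_k = -2**k*(2*k**2 + 1)*factorial(k).

The ratio is 2*(4*k**4 + 26*k**3 + 68*k**2 + 79*k + 33)/(4*k**3 + 10*k**2 + 14*k + 5).
Gosper form: A/B · C(k+1)/C(k) with A=2*k + 2, B=1, C=k**3 + 5*k**2/2 + 7*k/2 + 5/4.
Solve (2*k + 2)·f(k+1) − (1)·f(k) = k**3 + 5*k**2/2 + 7*k/2 + 5/4.
From deg A=1, deg B=0, deg C=3: d=2.
Coefficient equations give f(k) = (2*k**2 + 1)/4.
Then R = B(k−1)f/C = (2*k**2 + 1)/((2*k + 1)*(2*k**2 + 4*k + 5)), so s_k = R(k)·t_k = -2**k*(2*k**2 + 1)*factorial(k).
Check: Δs_k = -2**k*(2*k + 1)*(2*k**2 + 4*k + 5)*factorial(k). ✓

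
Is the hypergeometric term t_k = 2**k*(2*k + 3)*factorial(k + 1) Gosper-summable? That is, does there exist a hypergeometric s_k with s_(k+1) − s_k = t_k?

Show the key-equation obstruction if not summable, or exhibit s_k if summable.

Yes. s_k = 2**k*factorial(k + 1).

The ratio is 2*(k + 2)*(2*k + 5)/(2*k + 3).
Take A(k)=2*k + 4, B(k)=1, C(k)=k + 3/2.
Solve (2*k + 4)·f(k+1) − (1)·f(k) = k + 3/2.
Bound: deg f ≤ 0.
Coefficient equations give f(k) = 1/2.
R(k) = B(k−1)·f(k)/C(k) = 1/(2*k + 3); s_k = R·t_k = 2**k*factorial(k + 1).
Verify: 2**k*(2*k + 3)*factorial(k + 1) matches t_k.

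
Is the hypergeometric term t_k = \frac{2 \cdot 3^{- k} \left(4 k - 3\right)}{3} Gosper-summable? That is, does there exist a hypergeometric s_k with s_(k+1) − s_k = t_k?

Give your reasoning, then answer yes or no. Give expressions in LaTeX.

t_(k+1)/t_k = (4*k + 1)/(3*(4*k - 3)).
So A=1/3 and B=1, with C=k - 3/4.
Key eq: (1/3)·f(k+1) = (1)·f(k) + (k - 3/4).
Bound: deg f ≤ 1.
Match coefficients ⇒ f(k) = -3*(4*k - 1)/8.
Then R = B(k−1)f/C = -3*(4*k - 1)/(2*(4*k - 3)), so s_k = R(k)·t_k = (1 - 4*k)/3**k.
Check: Δs_k = 2*(4*k - 3)/(3*3**k). ✓

Yes. s_k = 3^{- k} \left(1 - 4 k\right).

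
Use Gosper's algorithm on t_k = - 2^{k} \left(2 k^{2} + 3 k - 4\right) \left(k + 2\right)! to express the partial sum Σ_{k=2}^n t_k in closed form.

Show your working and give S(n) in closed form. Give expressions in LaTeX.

t_(k+1)/t_k = 2*(2*k**3 + 13*k**2 + 22*k + 3)/(2*k**2 + 3*k - 4).
Gosper form: A/B · C(k+1)/C(k) with A=2*k + 6, B=1, C=k**2 + 3*k/2 - 2.
Set up (2*k + 6)·f(k+1) − (1)·f(k) − (k**2 + 3*k/2 - 2) = 0.
deg f ≤ 1 (via 1,0,2).
A polynomial solution: f(k) = (k - 2)/2.
Get s_k = R·t_k = -2**k*(k - 2)*factorial(k + 2) with R(k) = B(k−1)f(k)/C(k) = (k - 2)/(2*k**2 + 3*k - 4).
Δs = -2**k*(2*k**2 + 3*k - 4)*factorial(k + 2), as required.
Σ_(k=2)^n t_k = s_(n+1) − s_(2) = (-2**(n + 1)*(n - 1)*factorial(n + 3)) − (0), i.e. -2**(n + 1)*(n - 1)*factorial(n + 3).

S(n) = - 2^{n + 1} \left(n - 1\right) \left(n + 3\right)!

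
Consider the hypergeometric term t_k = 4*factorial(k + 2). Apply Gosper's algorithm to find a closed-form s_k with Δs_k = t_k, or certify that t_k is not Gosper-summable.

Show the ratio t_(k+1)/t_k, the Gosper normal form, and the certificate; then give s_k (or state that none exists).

none (Gosper's algorithm certifies no s_k)

r(k) = k + 3 after simplifying.
Normal form (A,B,C) = (k + 3, 1, 1).
Need (k + 3)·f(k+1) − (1)·f(k) = 1.
From deg A=1, deg B=0, deg C=0: d=-1.
Negative degree bound (-1): no f exists, t_k not Gosper-summable.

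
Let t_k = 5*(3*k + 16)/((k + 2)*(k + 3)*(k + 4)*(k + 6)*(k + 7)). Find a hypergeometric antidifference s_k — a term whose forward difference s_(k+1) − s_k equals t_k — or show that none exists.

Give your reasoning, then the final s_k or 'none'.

The ratio is (k + 2)*(k + 6)*(3*k + 19)/((k + 5)*(k + 8)*(3*k + 16)).
Normal form (A,B,C) = (k + 2, k + 8, k**2 + 31*k/3 + 80/3).
Solve (k + 2)·f(k+1) − (k + 7)·f(k) = k**2 + 31*k/3 + 80/3.
deg f ≤ 5 (via 1,1,2).
Match coefficients ⇒ f(k) = k*(k + 4)*(k + 5)*(k**2 + 11*k + 36)/108.
R(k) = B(k−1)·f(k)/C(k) = k*(k + 4)*(k + 7)*(k**2 + 11*k + 36)/(36*(3*k + 16)); s_k = R·t_k = 5*k*(k**2 + 11*k + 36)/(36*(k**3 + 11*k**2 + 36*k + 36)).
s_(k+1) − s_k = 5*(3*k + 16)/(k**5 + 22*k**4 + 185*k**3 + 740*k**2 + 1404*k + 1008) = t_k.

s_k = 5*k*(k**2 + 11*k + 36)/(36*(k**3 + 11*k**2 + 36*k + 36))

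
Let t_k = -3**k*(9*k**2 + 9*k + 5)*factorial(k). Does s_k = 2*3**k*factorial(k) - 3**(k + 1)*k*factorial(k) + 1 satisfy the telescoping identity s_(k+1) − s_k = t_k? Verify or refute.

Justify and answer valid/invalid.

Valid — Δs_k = t_k.

s_(k+1) = -9*3**k*k**2*factorial(k) - 12*3**k*k*factorial(k) - 3*3**k*factorial(k) + 1
s_(k+1) − s_k = -3**k*(9*k**2 + 9*k + 5)*factorial(k)
(s_(k+1) − s_k) − t_k = 0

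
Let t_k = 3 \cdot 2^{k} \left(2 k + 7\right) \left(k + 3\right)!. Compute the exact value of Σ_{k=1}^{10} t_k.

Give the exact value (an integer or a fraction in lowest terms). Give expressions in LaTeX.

Step 1: r(k) = 2*(k + 4)*(2*k + 9)/(2*k + 7).
Factor: A=2*k + 8; B=1; C=k + 7/2.
Key eq: (2*k + 8)·f(k+1) = (1)·f(k) + (k + 7/2).
d = 0 from the (1,0,1) case.
Solve for f: f(k) = 1/2 (degree 0 ≤ 0).
Get s_k = R·t_k = 3*2**k*factorial(k + 3) with R(k) = B(k−1)f(k)/C(k) = 1/(2*k + 7).
s_(k+1) − s_k = 3*2**k*(2*k + 7)*factorial(k + 3) = t_k.
Telescoping: Σ = s_(11) − s_(1) = 535623421132800 − (144) = 535623421132656.

Σ = 535623421132656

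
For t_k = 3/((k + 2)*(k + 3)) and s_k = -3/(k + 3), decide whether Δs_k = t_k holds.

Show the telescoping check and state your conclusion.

Invalid: residual -6/(k**3 + 9*k**2 + 26*k + 24) ≠ 0.

s_(k+1) = -3/(k + 4)
s_(k+1) − s_k = 3/((k + 3)*(k + 4))
(s_(k+1) − s_k) − t_k = -6/(k**3 + 9*k**2 + 26*k + 24)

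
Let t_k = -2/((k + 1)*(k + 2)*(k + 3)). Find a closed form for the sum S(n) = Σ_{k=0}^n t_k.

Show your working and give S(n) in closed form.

Ratio r(k) = (k + 1)/(k + 4).
Normal form (A,B,C) = (k + 1, k + 4, 1).
Set up (k + 1)·f(k+1) − (k + 3)·f(k) − (1) = 0.
deg f ≤ 2 (via 1,1,0).
A polynomial solution: f(k) = k*(k + 3)/4.
So s_k = (B(k−1)f/C)·t_k = (k*(k + 3)**2/4)·t_k = k*(-k - 3)/(2*(k + 1)*(k + 2)).
Check: Δs_k = -2/(k**3 + 6*k**2 + 11*k + 6). ✓
Evaluate: s_(n+1) = (-n**2 - 5*n - 4)/(2*(n**2 + 5*n + 6)); subtract s_(0) = 0 ⇒ S(n) = (-n**2 - 5*n - 4)/(2*(n**2 + 5*n + 6)).

S(n) = (-n**2 - 5*n - 4)/(2*(n**2 + 5*n + 6))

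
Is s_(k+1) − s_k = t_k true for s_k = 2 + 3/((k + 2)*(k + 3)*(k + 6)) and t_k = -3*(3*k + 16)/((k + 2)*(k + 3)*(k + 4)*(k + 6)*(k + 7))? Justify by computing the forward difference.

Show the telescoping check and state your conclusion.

Valid — Δs_k = t_k.

s_(k+1) = 2 + 3/((k + 3)*(k + 4)*(k + 7))
s_(k+1) − s_k = 3*(-3*k - 16)/(k**5 + 22*k**4 + 185*k**3 + 740*k**2 + 1404*k + 1008)
(s_(k+1) − s_k) − t_k = 0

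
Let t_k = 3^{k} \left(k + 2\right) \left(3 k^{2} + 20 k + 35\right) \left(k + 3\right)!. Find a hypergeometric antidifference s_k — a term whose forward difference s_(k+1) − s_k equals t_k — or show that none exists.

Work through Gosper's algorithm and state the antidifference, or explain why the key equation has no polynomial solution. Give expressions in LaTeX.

Compute t_(k+1)/t_k: get 3*(k + 3)*(k + 4)*(20*k + 3*(k + 1)**2 + 55)/((k + 2)*(3*k**2 + 20*k + 35)).
Take A(k)=3*k + 12, B(k)=1, C(k)=k**3 + 26*k**2/3 + 25*k + 70/3.
Key eq: (3*k + 12)·f(k+1) = (1)·f(k) + (k**3 + 26*k**2/3 + 25*k + 70/3).
Degrees (1,0,3) ⇒ d ≤ 2.
Solving with deg f ≤ 2: f(k) = (k + 1)*(k + 2)/3.
Certificate R = B(k−1)f/C = (k + 1)/(3*k**2 + 20*k + 35) gives s_k = 3**k*(k + 1)*(k + 2)*factorial(k + 3).
Δs = 3**k*(k + 2)*(3*k**2 + 20*k + 35)*factorial(k + 3), as required.

s_k = 3^{k} \left(k + 1\right) \left(k + 2\right) \left(k + 3\right)!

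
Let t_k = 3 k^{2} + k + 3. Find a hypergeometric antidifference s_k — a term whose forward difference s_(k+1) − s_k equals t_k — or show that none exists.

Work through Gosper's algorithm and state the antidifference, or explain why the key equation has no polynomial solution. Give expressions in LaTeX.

s_k = k \left(k^{2} - k + 3\right)

Ratio r(k) = (k + 3*(k + 1)**2 + 4)/(3*k**2 + k + 3).
Factor: A=1; B=1; C=k**2 + k/3 + 1.
Need (1)·f(k+1) − (1)·f(k) = k**2 + k/3 + 1.
deg f ≤ 3 (via 0,0,2).
Match coefficients ⇒ f(k) = k*(k**2 - k + 3)/3.
Certificate R = B(k−1)f/C = k*(k**2 - k + 3)/(3*k**2 + k + 3) gives s_k = k*(k**2 - k + 3).
Verify: 3*k**2 + k + 3 matches t_k.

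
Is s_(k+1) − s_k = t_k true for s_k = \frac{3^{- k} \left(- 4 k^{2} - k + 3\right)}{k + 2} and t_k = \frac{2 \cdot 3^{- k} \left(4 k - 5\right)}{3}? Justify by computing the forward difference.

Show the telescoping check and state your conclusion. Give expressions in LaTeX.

s_(k+1) = (-k - 4*(k + 1)**2 + 2)/(3*3**k*(k + 3))
s_(k+1) − s_k = (8*k**3 + 22*k**2 - 20*k - 31)/(3*3**k*(k**2 + 5*k + 6))
(s_(k+1) − s_k) − t_k = (-8*k**2 - 18*k + 29)/(3*3**k*(k**2 + 5*k + 6))

Invalid: residual \frac{3^{- k} \left(- 8 k^{2} - 18 k + 29\right)}{3 \left(k^{2} + 5 k + 6\right)} ≠ 0.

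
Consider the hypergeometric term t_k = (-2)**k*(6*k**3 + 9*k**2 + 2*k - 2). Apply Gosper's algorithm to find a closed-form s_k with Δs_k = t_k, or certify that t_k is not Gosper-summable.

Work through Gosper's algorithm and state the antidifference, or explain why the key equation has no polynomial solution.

s_k = (-2)**k*k*(-2*k**2 + k + 2)

Compute t_(k+1)/t_k: get 2*(-6*k**3 - 27*k**2 - 38*k - 15)/(6*k**3 + 9*k**2 + 2*k - 2).
So A=-2 and B=1, with C=k**3 + 3*k**2/2 + k/3 - 1/3.
Solve (-2)·f(k+1) − (1)·f(k) = k**3 + 3*k**2/2 + k/3 - 1/3.
Degrees (0,0,3) ⇒ d ≤ 3.
Coefficient equations give f(k) = -k*(2*k**2 - k - 2)/6.
So s_k = (B(k−1)f/C)·t_k = (-k*(2*k**2 - k - 2)/(6*k**3 + 9*k**2 + 2*k - 2))·t_k = (-2)**k*k*(-2*k**2 + k + 2).
Δs = (-2)**k*(6*k**3 + 9*k**2 + 2*k - 2), as required.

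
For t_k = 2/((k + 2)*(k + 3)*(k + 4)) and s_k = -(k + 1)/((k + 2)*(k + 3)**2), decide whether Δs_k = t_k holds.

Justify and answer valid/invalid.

s_(k+1) = (-k - 2)/((k + 3)*(k + 4)**2)
s_(k+1) − s_k = ((k + 1)*(k + 4)**2 - (k + 2)**2*(k + 3))/((k + 2)*(k + 3)**2*(k + 4)**2)
(s_(k+1) − s_k) − t_k = 2*(-3*k - 10)/(k**5 + 16*k**4 + 101*k**3 + 314*k**2 + 480*k + 288)

Invalid: residual 2*(-3*k - 10)/(k**5 + 16*k**4 + 101*k**3 + 314*k**2 + 480*k + 288) ≠ 0.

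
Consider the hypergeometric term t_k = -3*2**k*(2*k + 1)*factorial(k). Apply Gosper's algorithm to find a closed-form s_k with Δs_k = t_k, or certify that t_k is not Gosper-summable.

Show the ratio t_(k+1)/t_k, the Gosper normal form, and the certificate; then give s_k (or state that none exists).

s_k = -3*2**k*factorial(k)

t_(k+1)/t_k = 2*(k + 1)*(2*k + 3)/(2*k + 1).
Normal form (A,B,C) = (2*k + 2, 1, k + 1/2).
f must satisfy (2*k + 2)·f(k+1) − (1)·f(k) = k + 1/2.
Bound: deg f ≤ 0.
Solve for f: f(k) = 1/2 (degree 0 ≤ 0).
Get s_k = R·t_k = -3*2**k*factorial(k) with R(k) = B(k−1)f(k)/C(k) = 1/(2*k + 1).
Δs = -3*2**k*(2*k + 1)*factorial(k), as required.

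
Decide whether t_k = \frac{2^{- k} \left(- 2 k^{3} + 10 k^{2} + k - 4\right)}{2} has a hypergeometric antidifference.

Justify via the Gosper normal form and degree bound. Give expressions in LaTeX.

Yes. s_k = 2^{- k} \left(2 k^{3} - 4 k^{2} - 3 k - 1\right).

Compute t_(k+1)/t_k: get (2*k**3 - 4*k**2 - 15*k - 5)/(2*(2*k**3 - 10*k**2 - k + 4)).
Take A(k)=1/2, B(k)=1, C(k)=k**3 - 5*k**2 - k/2 + 2.
Need (1/2)·f(k+1) − (1)·f(k) = k**3 - 5*k**2 - k/2 + 2.
Degrees (0,0,3) ⇒ d ≤ 3.
Match coefficients ⇒ f(k) = -2*k**3 + 4*k**2 + 3*k + 1.
So s_k = (B(k−1)f/C)·t_k = (-2*(2*k**3 - 4*k**2 - 3*k - 1)/(2*k**3 - 10*k**2 - k + 4))·t_k = (2*k**3 - 4*k**2 - 3*k - 1)/2**k.
Δs = (-2*k**3 + 10*k**2 + k - 4)/(2*2**k), as required.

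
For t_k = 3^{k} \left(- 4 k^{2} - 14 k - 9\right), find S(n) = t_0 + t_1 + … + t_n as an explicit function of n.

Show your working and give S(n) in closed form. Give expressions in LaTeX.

S(n) = 3^{n + 1} \left(- 2 n^{2} - 5 n - 3\right)

Ratio r(k) = 3*(4*k**2 + 22*k + 27)/(4*k**2 + 14*k + 9).
Factor: A=3; B=1; C=k**2 + 7*k/2 + 9/4.
Key eq: (3)·f(k+1) = (1)·f(k) + (k**2 + 7*k/2 + 9/4).
d = 2 from the (0,0,2) case.
Solve for f: f(k) = k*(2*k + 1)/4 (degree 2 ≤ 2).
R(k) = B(k−1)·f(k)/C(k) = k*(2*k + 1)/(4*k**2 + 14*k + 9); s_k = R·t_k = 3**k*k*(-2*k - 1).
s_(k+1) − s_k = 3**k*(-4*k**2 - 14*k - 9) = t_k.
Σ_(k=0)^n t_k = s_(n+1) − s_(0) = (3**(n + 1)*(-2*n**2 - 5*n - 3)) − (0), i.e. 3**(n + 1)*(-2*n**2 - 5*n - 3).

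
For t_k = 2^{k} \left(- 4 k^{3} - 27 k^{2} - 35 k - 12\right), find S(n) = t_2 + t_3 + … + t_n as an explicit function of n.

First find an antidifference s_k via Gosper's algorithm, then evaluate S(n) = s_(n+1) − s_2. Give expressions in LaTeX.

S(n) = - 8 \cdot 2^{n} n^{3} - 30 \cdot 2^{n} n^{2} - 34 \cdot 2^{n} n - 12 \cdot 2^{n} + 168

t_(k+1)/t_k = 2*(4*k**3 + 39*k**2 + 101*k + 78)/(4*k**3 + 27*k**2 + 35*k + 12).
Factor: A=2; B=1; C=k**3 + 27*k**2/4 + 35*k/4 + 3.
f must satisfy (2)·f(k+1) − (1)·f(k) = k**3 + 27*k**2/4 + 35*k/4 + 3.
From deg A=0, deg B=0, deg C=3: d=3.
Coefficient equations give f(k) = k*(k + 1)*(4*k - 1)/4.
So s_k = (B(k−1)f/C)·t_k = (k*(4*k - 1)/(4*k**2 + 23*k + 12))·t_k = 2**k*k*(-4*k**2 - 3*k + 1).
s_(k+1) − s_k = 2**k*(-4*k**3 - 27*k**2 - 35*k - 12) = t_k.
Σ_(k=2)^n t_k = s_(n+1) − s_(2) = (2**(n + 1)*(-4*n**3 - 15*n**2 - 17*n - 6)) − (-168), i.e. -8*2**n*n**3 - 30*2**n*n**2 - 34*2**n*n - 12*2**n + 168.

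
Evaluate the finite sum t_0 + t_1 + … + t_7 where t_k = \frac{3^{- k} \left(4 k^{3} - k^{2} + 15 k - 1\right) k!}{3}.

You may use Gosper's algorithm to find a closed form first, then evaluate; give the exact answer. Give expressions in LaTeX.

Step 1: r(k) = (k + 1)*(15*k + 4*(k + 1)**3 - (k + 1)**2 + 14)/(3*(4*k**3 - k**2 + 15*k - 1)).
Factor: A=k/3 + 1/3; B=1; C=k**3 - k**2/4 + 15*k/4 - 1/4.
Key eq: (k/3 + 1/3)·f(k+1) = (1)·f(k) + (k**3 - k**2/4 + 15*k/4 - 1/4).
Degrees (1,0,3) ⇒ d ≤ 2.
Match coefficients ⇒ f(k) = 3*(4*k**2 - k + 2)/4.
So s_k = (B(k−1)f/C)·t_k = (3*(4*k**2 - k + 2)/(4*k**3 - k**2 + 15*k - 1))·t_k = (4*k**2 - k + 2)*factorial(k)/3**k.
Δs = (4*k**3 - k**2 + 15*k - 1)*factorial(k)/(3*3**k), as required.
Σ_(k=0)^(7) t_k = s_(8) − s_(0) = 1120000/729 − (2) = 1118542/729.

Σ = 1118542/729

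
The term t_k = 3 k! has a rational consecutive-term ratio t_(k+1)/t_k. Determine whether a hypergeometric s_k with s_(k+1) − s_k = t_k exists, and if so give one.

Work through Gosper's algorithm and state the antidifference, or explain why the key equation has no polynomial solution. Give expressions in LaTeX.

The ratio is k + 1.
Take A(k)=k + 1, B(k)=1, C(k)=1.
Need (k + 1)·f(k+1) − (1)·f(k) = 1.
Bound: deg f ≤ -1.
d = -1 < 0 ⇒ no nonzero polynomial f; not summable.

none (Gosper's algorithm certifies no s_k)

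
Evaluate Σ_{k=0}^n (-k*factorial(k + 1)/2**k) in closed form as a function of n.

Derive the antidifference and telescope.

S(n) = 2 - factorial(n + 2)/2**n

Compute t_(k+1)/t_k: get (k + 1)*(k + 2)/(2*k).
So A=k/2 + 1 and B=1, with C=k.
Solve (k/2 + 1)·f(k+1) − (1)·f(k) = k.
deg f ≤ 0 (via 1,0,1).
Solving with deg f ≤ 0: f(k) = 2.
So s_k = (B(k−1)f/C)·t_k = (2/k)·t_k = -2**(1 - k)*factorial(k + 1).
Verify: -k*factorial(k + 1)/2**k matches t_k.
s_(n+1) = -factorial(n + 2)/2**n and s_(0) = -2, so S(n) = 2 - factorial(n + 2)/2**n.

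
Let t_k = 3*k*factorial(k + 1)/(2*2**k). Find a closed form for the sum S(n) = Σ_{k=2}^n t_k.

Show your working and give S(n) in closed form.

Compute t_(k+1)/t_k: get (k + 1)*(k + 2)/(2*k).
So A=k/2 + 1 and B=1, with C=k.
Solve (k/2 + 1)·f(k+1) − (1)·f(k) = k.
Bound: deg f ≤ 0.
Solve for f: f(k) = 2 (degree 0 ≤ 0).
R(k) = B(k−1)·f(k)/C(k) = 2/k; s_k = R·t_k = 3*factorial(k + 1)/2**k.
s_(k+1) − s_k = 3*k*factorial(k + 1)/(2*2**k) = t_k.
Telescope: S(n) = s_(n+1) − s_(2) = 3*2**(-n - 1)*factorial(n + 2) − (9/2) = -9/2 + 3*factorial(n + 2)/(2*2**n).

S(n) = -9/2 + 3*factorial(n + 2)/(2*2**n)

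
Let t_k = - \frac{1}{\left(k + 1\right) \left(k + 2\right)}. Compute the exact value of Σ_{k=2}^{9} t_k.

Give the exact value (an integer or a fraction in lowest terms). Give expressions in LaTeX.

Ratio r(k) = (k + 1)/(k + 3).
Factor: A=k + 1; B=k + 3; C=1.
Key eq: (k + 1)·f(k+1) = (k + 2)·f(k) + (1).
Bound: deg f ≤ 1.
Solve for f: f(k) = k (degree 1 ≤ 1).
Certificate R = B(k−1)f/C = k*(k + 2) gives s_k = -k/(k + 1).
Δs = -1/(k**2 + 3*k + 2), as required.
Telescoping: Σ = s_(10) − s_(2) = -10/11 − (-2/3) = -8/33.

Σ = -8/33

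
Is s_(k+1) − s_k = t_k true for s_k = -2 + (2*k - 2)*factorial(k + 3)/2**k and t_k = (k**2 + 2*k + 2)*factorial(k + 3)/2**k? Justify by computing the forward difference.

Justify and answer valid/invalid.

s_(k+1) = 2*2**(-k - 1)*k*factorial(k + 4) - 2
s_(k+1) − s_k = (k**2 + 2*k + 2)*factorial(k + 3)/2**k
(s_(k+1) − s_k) − t_k = 0

Valid — Δs_k = t_k.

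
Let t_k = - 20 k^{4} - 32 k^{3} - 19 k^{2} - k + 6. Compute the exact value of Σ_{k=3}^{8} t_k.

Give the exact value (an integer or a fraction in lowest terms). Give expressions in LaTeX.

Step 1: r(k) = (20*k**4 + 112*k**3 + 235*k**2 + 215*k + 66)/(20*k**4 + 32*k**3 + 19*k**2 + k - 6).
Take A(k)=1, B(k)=1, C(k)=k**4 + 8*k**3/5 + 19*k**2/20 + k/20 - 3/10.
Solve (1)·f(k+1) − (1)·f(k) = k**4 + 8*k**3/5 + 19*k**2/20 + k/20 - 3/10.
Bound: deg f ≤ 5.
Coefficient equations give f(k) = k*(k + 1)*(4*k**3 - 6*k**2 + 3*k - 4)/20.
Get s_k = R·t_k = k*(-4*k**4 + 2*k**3 + 3*k**2 + k + 4) with R(k) = B(k−1)f(k)/C(k) = k*(4*k**3 - 6*k**2 + 3*k - 4)/((5*k - 2)*(4*k**2 + 4*k + 3)).
Check: Δs_k = -20*k**4 - 32*k**3 - 19*k**2 - k + 6. ✓
Evaluate s at k=9 and k=3: -220770 and -708; difference -220062.

Σ = -220062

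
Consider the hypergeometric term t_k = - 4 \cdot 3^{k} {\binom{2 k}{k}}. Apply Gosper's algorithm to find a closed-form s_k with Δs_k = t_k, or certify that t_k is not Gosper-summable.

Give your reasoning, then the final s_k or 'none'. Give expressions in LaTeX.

t_(k+1)/t_k = 6*(2*k + 1)/(k + 1).
Take A(k)=12*k + 6, B(k)=k + 1, C(k)=1.
Need (12*k + 6)·f(k+1) − (k)·f(k) = 1.
From deg A=1, deg B=1, deg C=0: d=-1.
Negative degree bound (-1): no f exists, t_k not Gosper-summable.

no hypergeometric antidifference exists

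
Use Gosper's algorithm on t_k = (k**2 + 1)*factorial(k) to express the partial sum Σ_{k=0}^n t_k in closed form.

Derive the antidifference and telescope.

t_(k+1)/t_k = (k + 1)*((k + 1)**2 + 1)/(k**2 + 1).
So A=k + 1 and B=1, with C=k**2 + 1.
Need (k + 1)·f(k+1) − (1)·f(k) = k**2 + 1.
d = 1 from the (1,0,2) case.
Match coefficients ⇒ f(k) = k - 1.
R(k) = B(k−1)·f(k)/C(k) = (k - 1)/(k**2 + 1); s_k = R·t_k = (k - 1)*factorial(k).
Check: Δs_k = (k**2 + 1)*factorial(k). ✓
Σ_(k=0)^n t_k = s_(n+1) − s_(0) = (n*factorial(n + 1)) − (-1), i.e. n*factorial(n + 1) + 1.

S(n) = n*factorial(n + 1) + 1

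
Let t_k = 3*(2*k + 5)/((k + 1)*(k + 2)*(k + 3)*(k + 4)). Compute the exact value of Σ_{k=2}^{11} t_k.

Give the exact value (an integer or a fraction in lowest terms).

Σ = 12/65

The ratio is (k + 1)*(2*k + 7)/((k + 5)*(2*k + 5)).
So A=k + 1 and B=k + 5, with C=k + 5/2.
f must satisfy (k + 1)·f(k+1) − (k + 4)·f(k) = k + 5/2.
Bound: deg f ≤ 3.
Solve for f: f(k) = k*(k + 2)*(k + 4)/6 (degree 3 ≤ 3).
Get s_k = R·t_k = k*(k + 4)/(k**2 + 4*k + 3) with R(k) = B(k−1)f(k)/C(k) = k*(k + 2)*(k + 4)**2/(3*(2*k + 5)).
Δs = 3*(2*k + 5)/(k**4 + 10*k**3 + 35*k**2 + 50*k + 24), as required.
Telescoping: Σ = s_(12) − s_(2) = 64/65 − (4/5) = 12/65.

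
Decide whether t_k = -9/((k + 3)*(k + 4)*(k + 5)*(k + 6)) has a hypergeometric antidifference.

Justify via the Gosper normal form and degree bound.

r(k) = (k + 3)/(k + 7) after simplifying.
Gosper form: A/B · C(k+1)/C(k) with A=k + 3, B=k + 7, C=1.
Set up (k + 3)·f(k+1) − (k + 6)·f(k) − (1) = 0.
Bound: deg f ≤ 3.
Match coefficients ⇒ f(k) = k*(k**2 + 12*k + 47)/180.
Get s_k = R·t_k = k*(-k**2 - 12*k - 47)/(20*(k + 3)*(k + 4)*(k + 5)) with R(k) = B(k−1)f(k)/C(k) = k*(k + 6)*(k**2 + 12*k + 47)/180.
Δs = -9/(k**4 + 18*k**3 + 119*k**2 + 342*k + 360), as required.

Yes. s_k = k*(-k**2 - 12*k - 47)/(20*(k + 3)*(k + 4)*(k + 5)).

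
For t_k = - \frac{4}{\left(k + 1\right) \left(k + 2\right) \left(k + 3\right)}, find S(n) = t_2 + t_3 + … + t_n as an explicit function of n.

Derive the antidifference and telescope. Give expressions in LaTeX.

S(n) = \frac{- n^{2} - 5 n + 6}{6 \left(n^{2} + 5 n + 6\right)}

Ratio r(k) = (k + 1)/(k + 4).
A = k + 1, B = k + 4, C = 1.
Key eq: (k + 1)·f(k+1) = (k + 3)·f(k) + (1).
deg f ≤ 2 (via 1,1,0).
Solving with deg f ≤ 2: f(k) = k*(k + 3)/4.
Then R = B(k−1)f/C = k*(k + 3)**2/4, so s_k = R(k)·t_k = k*(-k - 3)/((k + 1)*(k + 2)).
Check: Δs_k = -4/(k**3 + 6*k**2 + 11*k + 6). ✓
s_(n+1) = (-n**2 - 5*n - 4)/(n**2 + 5*n + 6) and s_(2) = -5/6, so S(n) = (-n**2 - 5*n + 6)/(6*(n**2 + 5*n + 6)).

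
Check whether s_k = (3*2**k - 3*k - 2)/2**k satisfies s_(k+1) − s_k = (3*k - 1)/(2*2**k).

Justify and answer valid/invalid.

Valid — Δs_k = t_k.

s_(k+1) = (6*2**k - 3*k - 5)/(2*2**k)
s_(k+1) − s_k = (3*k - 1)/(2*2**k)
(s_(k+1) − s_k) − t_k = 0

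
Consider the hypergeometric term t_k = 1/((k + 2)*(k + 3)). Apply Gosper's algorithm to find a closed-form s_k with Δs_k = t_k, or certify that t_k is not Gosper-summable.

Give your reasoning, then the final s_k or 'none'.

r(k) = (k + 2)/(k + 4) after simplifying.
Normal form (A,B,C) = (k + 2, k + 4, 1).
Key eq: (k + 2)·f(k+1) = (k + 3)·f(k) + (1).
Degrees (1,1,0) ⇒ d ≤ 1.
A polynomial solution: f(k) = k/2.
Get s_k = R·t_k = k/(2*(k + 2)) with R(k) = B(k−1)f(k)/C(k) = k*(k + 3)/2.
Check: Δs_k = 1/(k**2 + 5*k + 6). ✓

s_k = k/(2*(k + 2))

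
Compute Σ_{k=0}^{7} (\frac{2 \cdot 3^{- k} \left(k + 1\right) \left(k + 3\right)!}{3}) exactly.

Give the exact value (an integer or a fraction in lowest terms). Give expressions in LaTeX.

Σ = 984628/81

t_(k+1)/t_k = (k + 2)*(k + 4)/(3*(k + 1)).
Take A(k)=k/3 + 4/3, B(k)=1, C(k)=k + 1.
Set up (k/3 + 4/3)·f(k+1) − (1)·f(k) − (k + 1) = 0.
Degrees (1,0,1) ⇒ d ≤ 0.
Match coefficients ⇒ f(k) = 3.
R(k) = B(k−1)·f(k)/C(k) = 3/(k + 1); s_k = R·t_k = 2*factorial(k + 3)/3**k.
Δs = 2*(k + 1)*factorial(k + 3)/(3*3**k), as required.
Sum = s_(8) − s_(0); s_(8) = 985600/81, s_(0) = 12 ⇒ 984628/81.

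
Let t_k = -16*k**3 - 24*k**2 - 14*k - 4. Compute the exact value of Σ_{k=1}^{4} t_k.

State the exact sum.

Σ = -2476

Compute t_(k+1)/t_k: get (8*k**3 + 36*k**2 + 55*k + 29)/(8*k**3 + 12*k**2 + 7*k + 2).
Normal form (A,B,C) = (1, 1, k**3 + 3*k**2/2 + 7*k/8 + 1/4).
Solve (1)·f(k+1) − (1)·f(k) = k**3 + 3*k**2/2 + 7*k/8 + 1/4.
d = 4 from the (0,0,3) case.
Coefficient equations give f(k) = k*(4*k**3 - k + 1)/16.
Get s_k = R·t_k = k*(-4*k**3 + k - 1) with R(k) = B(k−1)f(k)/C(k) = k*(4*k**3 - k + 1)/(2*(8*k**3 + 12*k**2 + 7*k + 2)).
Verify: -16*k**3 - 24*k**2 - 14*k - 4 matches t_k.
Sum = s_(5) − s_(1); s_(5) = -2480, s_(1) = -4 ⇒ -2476.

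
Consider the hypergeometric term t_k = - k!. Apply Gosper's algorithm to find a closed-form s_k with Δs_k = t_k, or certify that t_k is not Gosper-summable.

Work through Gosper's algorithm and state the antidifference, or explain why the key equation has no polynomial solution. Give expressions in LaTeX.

not Gosper-summable; s_k does not exist

Compute t_(k+1)/t_k: get k + 1.
Normal form (A,B,C) = (k + 1, 1, 1).
Key eq: (k + 1)·f(k+1) = (1)·f(k) + (1).
Bound: deg f ≤ -1.
Negative degree bound (-1): no f exists, t_k not Gosper-summable.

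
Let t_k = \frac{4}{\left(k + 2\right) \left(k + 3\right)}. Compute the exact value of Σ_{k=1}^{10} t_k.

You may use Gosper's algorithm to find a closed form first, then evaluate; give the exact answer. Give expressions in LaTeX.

Σ = 40/39

Ratio r(k) = (k + 2)/(k + 4).
A = k + 2, B = k + 4, C = 1.
f must satisfy (k + 2)·f(k+1) − (k + 3)·f(k) = 1.
Degrees (1,1,0) ⇒ d ≤ 1.
A polynomial solution: f(k) = k/2.
Certificate R = B(k−1)f/C = k*(k + 3)/2 gives s_k = 2*k/(k + 2).
Check: Δs_k = 4/(k**2 + 5*k + 6). ✓
Σ_(k=1)^(10) t_k = s_(11) − s_(1) = 22/13 − (2/3) = 40/39.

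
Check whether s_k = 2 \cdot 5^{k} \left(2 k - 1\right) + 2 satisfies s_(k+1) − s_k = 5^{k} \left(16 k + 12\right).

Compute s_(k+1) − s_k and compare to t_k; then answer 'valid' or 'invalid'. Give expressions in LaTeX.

valid; difference matches t_k

s_(k+1) = 2*5**(k + 1)*(2*k + 1) + 2
s_(k+1) − s_k = 5**k*(16*k + 12)
(s_(k+1) − s_k) − t_k = 0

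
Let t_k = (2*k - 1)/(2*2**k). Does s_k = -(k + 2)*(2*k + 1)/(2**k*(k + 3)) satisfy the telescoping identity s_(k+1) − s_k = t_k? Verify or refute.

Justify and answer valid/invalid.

Invalid: residual (-2*k**2 - 9*k + 1)/(2*2**k*(k**2 + 7*k + 12)) ≠ 0.

s_(k+1) = -(k + 3)*(2*k + 3)/(2*2**k*(k + 4))
s_(k+1) − s_k = (2*k**3 + 11*k**2 + 8*k - 11)/(2*2**k*(k**2 + 7*k + 12))
(s_(k+1) − s_k) − t_k = (-2*k**2 - 9*k + 1)/(2*2**k*(k**2 + 7*k + 12))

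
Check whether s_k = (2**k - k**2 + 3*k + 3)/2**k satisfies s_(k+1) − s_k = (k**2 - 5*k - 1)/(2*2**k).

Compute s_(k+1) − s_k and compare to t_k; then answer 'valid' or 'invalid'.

s_(k+1) = (2*2**k - k**2 + k + 5)/(2*2**k)
s_(k+1) − s_k = (k**2 - 5*k - 1)/(2*2**k)
(s_(k+1) − s_k) − t_k = 0

Valid — Δs_k = t_k.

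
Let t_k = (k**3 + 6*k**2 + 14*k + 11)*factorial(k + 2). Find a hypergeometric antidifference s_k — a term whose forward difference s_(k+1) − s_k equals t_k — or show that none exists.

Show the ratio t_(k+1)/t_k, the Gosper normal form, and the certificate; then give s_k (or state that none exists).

r(k) = (k**4 + 12*k**3 + 56*k**2 + 119*k + 96)/(k**3 + 6*k**2 + 14*k + 11) after simplifying.
Take A(k)=k + 3, B(k)=1, C(k)=k**3 + 6*k**2 + 14*k + 11.
Set up (k + 3)·f(k+1) − (1)·f(k) − (k**3 + 6*k**2 + 14*k + 11) = 0.
Bound: deg f ≤ 2.
A polynomial solution: f(k) = (k + 1)**2.
Get s_k = R·t_k = (k + 1)**2*factorial(k + 2) with R(k) = B(k−1)f(k)/C(k) = (k + 1)**2/(k**3 + 6*k**2 + 14*k + 11).
Check: Δs_k = (k**3 + 6*k**2 + 14*k + 11)*factorial(k + 2). ✓

s_k = (k + 1)**2*factorial(k + 2)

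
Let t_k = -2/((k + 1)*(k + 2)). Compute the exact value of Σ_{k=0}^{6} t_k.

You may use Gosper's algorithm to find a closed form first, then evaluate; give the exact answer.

Σ = -7/4

The ratio is (k + 1)/(k + 3).
Factor: A=k + 1; B=k + 3; C=1.
Need (k + 1)·f(k+1) − (k + 2)·f(k) = 1.
From deg A=1, deg B=1, deg C=0: d=1.
Solving with deg f ≤ 1: f(k) = k.
Then R = B(k−1)f/C = k*(k + 2), so s_k = R(k)·t_k = -2*k/(k + 1).
Verify: -2/(k**2 + 3*k + 2) matches t_k.
Evaluate s at k=7 and k=0: -7/4 and 0; difference -7/4.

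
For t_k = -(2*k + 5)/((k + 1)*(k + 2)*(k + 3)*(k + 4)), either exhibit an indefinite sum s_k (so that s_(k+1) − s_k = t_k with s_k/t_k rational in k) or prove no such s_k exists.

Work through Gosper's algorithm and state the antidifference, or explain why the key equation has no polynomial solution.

t_(k+1)/t_k = (k + 1)*(2*k + 7)/((k + 5)*(2*k + 5)).
Take A(k)=k + 1, B(k)=k + 5, C(k)=k + 5/2.
Key eq: (k + 1)·f(k+1) = (k + 4)·f(k) + (k + 5/2).
d = 3 from the (1,1,1) case.
Solve for f: f(k) = k*(k + 2)*(k + 4)/6 (degree 3 ≤ 3).
Certificate R = B(k−1)f/C = k*(k + 2)*(k + 4)**2/(3*(2*k + 5)) gives s_k = k*(-k - 4)/(3*(k**2 + 4*k + 3)).
Δs = (-2*k - 5)/(k**4 + 10*k**3 + 35*k**2 + 50*k + 24), as required.

s_k = k*(-k - 4)/(3*(k**2 + 4*k + 3))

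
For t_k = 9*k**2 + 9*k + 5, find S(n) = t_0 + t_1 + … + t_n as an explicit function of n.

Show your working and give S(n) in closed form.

Ratio r(k) = (9*k**2 + 27*k + 23)/(9*k**2 + 9*k + 5).
Take A(k)=1, B(k)=1, C(k)=k**2 + k + 5/9.
f must satisfy (1)·f(k+1) − (1)·f(k) = k**2 + k + 5/9.
deg f ≤ 3 (via 0,0,2).
A polynomial solution: f(k) = k*(3*k**2 + 2)/9.
Get s_k = R·t_k = k*(3*k**2 + 2) with R(k) = B(k−1)f(k)/C(k) = k*(3*k**2 + 2)/(9*k**2 + 9*k + 5).
s_(k+1) − s_k = 9*k**2 + 9*k + 5 = t_k.
Telescope: S(n) = s_(n+1) − s_(0) = 3*n**3 + 9*n**2 + 11*n + 5 − (0) = 3*n**3 + 9*n**2 + 11*n + 5.

S(n) = 3*n**3 + 9*n**2 + 11*n + 5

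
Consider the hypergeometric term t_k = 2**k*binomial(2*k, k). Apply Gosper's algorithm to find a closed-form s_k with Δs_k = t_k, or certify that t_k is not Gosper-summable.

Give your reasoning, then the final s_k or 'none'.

none — t_k is not Gosper-summable

The ratio is 4*(2*k + 1)/(k + 1).
Take A(k)=8*k + 4, B(k)=k + 1, C(k)=1.
Solve (8*k + 4)·f(k+1) − (k)·f(k) = 1.
Degrees (1,1,0) ⇒ d ≤ -1.
Bound -1 < 0, so the key equation has no polynomial solution.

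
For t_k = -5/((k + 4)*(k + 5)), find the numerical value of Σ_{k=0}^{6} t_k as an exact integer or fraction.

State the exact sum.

Σ = -35/44

Ratio r(k) = (k + 4)/(k + 6).
A = k + 4, B = k + 6, C = 1.
Set up (k + 4)·f(k+1) − (k + 5)·f(k) − (1) = 0.
Bound: deg f ≤ 1.
Solve for f: f(k) = k/4 (degree 1 ≤ 1).
R(k) = B(k−1)·f(k)/C(k) = k*(k + 5)/4; s_k = R·t_k = -5*k/(4*k + 16).
Δs = -5/(k**2 + 9*k + 20), as required.
Evaluate s at k=7 and k=0: -35/44 and 0; difference -35/44.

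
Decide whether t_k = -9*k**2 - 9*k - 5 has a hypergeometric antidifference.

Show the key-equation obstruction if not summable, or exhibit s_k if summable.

Yes. s_k = k*(-3*k**2 - 2).

Step 1: r(k) = (9*k**2 + 27*k + 23)/(9*k**2 + 9*k + 5).
Take A(k)=1, B(k)=1, C(k)=k**2 + k + 5/9.
f must satisfy (1)·f(k+1) − (1)·f(k) = k**2 + k + 5/9.
deg f ≤ 3 (via 0,0,2).
Coefficient equations give f(k) = k*(3*k**2 + 2)/9.
R(k) = B(k−1)·f(k)/C(k) = k*(3*k**2 + 2)/(9*k**2 + 9*k + 5); s_k = R·t_k = k*(-3*k**2 - 2).
Δs = -9*k**2 - 9*k - 5, as required.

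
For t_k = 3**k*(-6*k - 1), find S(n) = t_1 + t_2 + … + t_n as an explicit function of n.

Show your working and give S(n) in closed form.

Compute t_(k+1)/t_k: get 3*(6*k + 7)/(6*k + 1).
Take A(k)=3, B(k)=1, C(k)=k + 1/6.
Solve (3)·f(k+1) − (1)·f(k) = k + 1/6.
Bound: deg f ≤ 1.
A polynomial solution: f(k) = (3*k - 4)/6.
Get s_k = R·t_k = 3**k*(4 - 3*k) with R(k) = B(k−1)f(k)/C(k) = (3*k - 4)/(6*k + 1).
s_(k+1) − s_k = 3**k*(-6*k - 1) = t_k.
Telescope: S(n) = s_(n+1) − s_(1) = 3**(n + 1)*(1 - 3*n) − (3) = -9*3**n*n + 3*3**n - 3.

S(n) = -9*3**n*n + 3*3**n - 3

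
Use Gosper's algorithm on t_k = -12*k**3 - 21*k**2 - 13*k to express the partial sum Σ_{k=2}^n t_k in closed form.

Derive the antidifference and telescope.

t_(k+1)/t_k = (12*k**3 + 57*k**2 + 91*k + 46)/(k*(12*k**2 + 21*k + 13)).
Gosper form: A/B · C(k+1)/C(k) with A=1, B=1, C=k**3 + 7*k**2/4 + 13*k/12.
Solve (1)·f(k+1) − (1)·f(k) = k**3 + 7*k**2/4 + 13*k/12.
Bound: deg f ≤ 4.
Solving with deg f ≤ 4: f(k) = k*(k - 1)*(3*k**2 + 4*k + 3)/12.
Certificate R = B(k−1)f/C = (k - 1)*(3*k**2 + 4*k + 3)/(12*k**2 + 21*k + 13) gives s_k = k*(-3*k**3 - k**2 + k + 3).
Check: Δs_k = k*(-12*k**2 - 21*k - 13). ✓
Telescope: S(n) = s_(n+1) − s_(2) = n*(-3*n**3 - 13*n**2 - 20*n - 10) − (-46) = -3*n**4 - 13*n**3 - 20*n**2 - 10*n + 46.

S(n) = -3*n**4 - 13*n**3 - 20*n**2 - 10*n + 46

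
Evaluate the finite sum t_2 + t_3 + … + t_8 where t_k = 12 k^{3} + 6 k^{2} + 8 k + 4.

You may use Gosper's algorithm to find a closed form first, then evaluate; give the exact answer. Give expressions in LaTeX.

Σ = 17066

r(k) = (6*k**3 + 21*k**2 + 28*k + 15)/(6*k**3 + 3*k**2 + 4*k + 2) after simplifying.
So A=1 and B=1, with C=k**3 + k**2/2 + 2*k/3 + 1/3.
Key eq: (1)·f(k+1) = (1)·f(k) + (k**3 + k**2/2 + 2*k/3 + 1/3).
Bound: deg f ≤ 4.
Match coefficients ⇒ f(k) = k*(3*k**3 - 4*k**2 + 4*k + 1)/12.
Certificate R = B(k−1)f/C = k*(3*k**3 - 4*k**2 + 4*k + 1)/(2*(2*k + 1)*(3*k**2 + 2)) gives s_k = k*(3*k**3 - 4*k**2 + 4*k + 1).
Check: Δs_k = 12*k**3 + 6*k**2 + 8*k + 4. ✓
Sum = s_(9) − s_(2); s_(9) = 17100, s_(2) = 34 ⇒ 17066.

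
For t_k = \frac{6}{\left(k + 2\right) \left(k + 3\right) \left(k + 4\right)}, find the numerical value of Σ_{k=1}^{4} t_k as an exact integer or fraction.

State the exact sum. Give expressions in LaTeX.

Σ = 11/56

Step 1: r(k) = (k + 2)/(k + 5).
So A=k + 2 and B=k + 5, with C=1.
Set up (k + 2)·f(k+1) − (k + 4)·f(k) − (1) = 0.
d = 2 from the (1,1,0) case.
Match coefficients ⇒ f(k) = k*(k + 5)/12.
R(k) = B(k−1)·f(k)/C(k) = k*(k + 4)*(k + 5)/12; s_k = R·t_k = k*(k + 5)/(2*(k + 2)*(k + 3)).
Verify: 6/(k**3 + 9*k**2 + 26*k + 24) matches t_k.
Sum = s_(5) − s_(1); s_(5) = 25/56, s_(1) = 1/4 ⇒ 11/56.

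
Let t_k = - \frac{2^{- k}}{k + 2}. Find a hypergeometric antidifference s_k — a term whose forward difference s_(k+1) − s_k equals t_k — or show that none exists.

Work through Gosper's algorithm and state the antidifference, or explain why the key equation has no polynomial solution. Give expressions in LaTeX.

r(k) = (k + 2)/(2*(k + 3)) after simplifying.
Take A(k)=k/2 + 1, B(k)=k + 3, C(k)=1.
Solve (k/2 + 1)·f(k+1) − (k + 2)·f(k) = 1.
Degrees (1,1,0) ⇒ d ≤ -1.
Negative degree bound (-1): no f exists, t_k not Gosper-summable.

no hypergeometric antidifference exists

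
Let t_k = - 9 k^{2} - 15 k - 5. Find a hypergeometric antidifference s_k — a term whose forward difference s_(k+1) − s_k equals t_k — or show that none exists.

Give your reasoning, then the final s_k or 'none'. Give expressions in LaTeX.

Step 1: r(k) = (9*k**2 + 33*k + 29)/(9*k**2 + 15*k + 5).
A = 1, B = 1, C = k**2 + 5*k/3 + 5/9.
Need (1)·f(k+1) − (1)·f(k) = k**2 + 5*k/3 + 5/9.
deg f ≤ 3 (via 0,0,2).
A polynomial solution: f(k) = k*(3*k**2 + 3*k - 1)/9.
So s_k = (B(k−1)f/C)·t_k = (k*(3*k**2 + 3*k - 1)/(9*k**2 + 15*k + 5))·t_k = k*(-3*k**2 - 3*k + 1).
Δs = -9*k**2 - 15*k - 5, as required.

s_k = k \left(- 3 k^{2} - 3 k + 1\right)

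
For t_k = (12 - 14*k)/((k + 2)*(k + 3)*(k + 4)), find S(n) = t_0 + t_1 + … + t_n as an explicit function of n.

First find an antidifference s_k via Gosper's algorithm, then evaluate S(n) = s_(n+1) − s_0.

S(n) = 2*(-2*n**2 + 7*n + 9)/(3*(n**2 + 7*n + 12))

Ratio r(k) = (k + 2)*(7*k + 1)/((k + 5)*(7*k - 6)).
A = k + 2, B = k + 5, C = k - 6/7.
Solve (k + 2)·f(k+1) − (k + 4)·f(k) = k - 6/7.
d = 2 from the (1,1,1) case.
Match coefficients ⇒ f(k) = k*(2*k - 11)/21.
Then R = B(k−1)f/C = k*(k + 4)*(2*k - 11)/(3*(7*k - 6)), so s_k = R(k)·t_k = -2*k*(2*k - 11)/(3*(k + 2)*(k + 3)).
Verify: 2*(6 - 7*k)/(k**3 + 9*k**2 + 26*k + 24) matches t_k.
s_(n+1) = 2*(-2*n**2 + 7*n + 9)/(3*(n**2 + 7*n + 12)) and s_(0) = 0, so S(n) = 2*(-2*n**2 + 7*n + 9)/(3*(n**2 + 7*n + 12)).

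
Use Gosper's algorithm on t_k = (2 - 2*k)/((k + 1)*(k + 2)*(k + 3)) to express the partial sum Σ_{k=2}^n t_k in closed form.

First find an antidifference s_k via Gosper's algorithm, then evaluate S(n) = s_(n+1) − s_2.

S(n) = n*(1 - n)/(3*(n**2 + 5*n + 6))

Ratio r(k) = k*(k + 1)/((k - 1)*(k + 4)).
A = k + 1, B = k + 4, C = k - 1.
Solve (k + 1)·f(k+1) − (k + 3)·f(k) = k - 1.
From deg A=1, deg B=1, deg C=1: d=2.
A polynomial solution: f(k) = -k.
Get s_k = R·t_k = 2*k/((k + 1)*(k + 2)) with R(k) = B(k−1)f(k)/C(k) = -k*(k + 3)/(k - 1).
Δs = 2*(1 - k)/(k**3 + 6*k**2 + 11*k + 6), as required.
Telescope: S(n) = s_(n+1) − s_(2) = 2*(n + 1)/(n**2 + 5*n + 6) − (1/3) = n*(1 - n)/(3*(n**2 + 5*n + 6)).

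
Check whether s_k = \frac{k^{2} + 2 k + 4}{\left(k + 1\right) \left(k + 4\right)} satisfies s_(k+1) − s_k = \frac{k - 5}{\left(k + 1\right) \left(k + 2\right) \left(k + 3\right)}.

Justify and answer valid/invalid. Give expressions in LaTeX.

Invalid: residual \frac{2 \left(k^{3} + 4 k^{2} + 11 k + 32\right)}{k^{5} + 15 k^{4} + 85 k^{3} + 225 k^{2} + 274 k + 120} ≠ 0.

s_(k+1) = (2*k + (k + 1)**2 + 6)/((k + 2)*(k + 5))
s_(k+1) − s_k = 3*(k**2 + k - 4)/(k**4 + 12*k**3 + 49*k**2 + 78*k + 40)
(s_(k+1) − s_k) − t_k = 2*(k**3 + 4*k**2 + 11*k + 32)/(k**5 + 15*k**4 + 85*k**3 + 225*k**2 + 274*k + 120)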